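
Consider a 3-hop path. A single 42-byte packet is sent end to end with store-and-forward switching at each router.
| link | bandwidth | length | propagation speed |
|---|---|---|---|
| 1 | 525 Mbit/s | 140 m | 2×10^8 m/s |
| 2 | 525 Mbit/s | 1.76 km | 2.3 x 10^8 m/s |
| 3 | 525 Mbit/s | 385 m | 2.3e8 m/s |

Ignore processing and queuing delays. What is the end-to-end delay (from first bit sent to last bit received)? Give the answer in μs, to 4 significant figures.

L = 42 × 8 = 336 bits.
Transmission delay per hop = L/R = 336/525000000 = 0.64 μs; 3 hops → 1.92 μs.
Propagation delays (d/s per hop): 0.7, 7.65217, 1.67391 μs; sum = 10.0261 μs.
End-to-end = 11.95 μs.

11.95 μs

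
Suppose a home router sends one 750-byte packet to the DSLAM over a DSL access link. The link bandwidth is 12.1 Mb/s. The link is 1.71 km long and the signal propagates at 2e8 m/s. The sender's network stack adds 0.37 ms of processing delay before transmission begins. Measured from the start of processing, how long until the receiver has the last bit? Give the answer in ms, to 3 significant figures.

L = 750 × 8 = 6000 bits.
Transmission delay = L/R = 6000 / 12100000 = 0.495868 ms.
Propagation delay = d/s = 1710 m / 200000000 m/s = 0.00855 ms.
Plus processing delay 0.37 ms = 0.37 ms.
Total = 0.874 ms.

0.874 ms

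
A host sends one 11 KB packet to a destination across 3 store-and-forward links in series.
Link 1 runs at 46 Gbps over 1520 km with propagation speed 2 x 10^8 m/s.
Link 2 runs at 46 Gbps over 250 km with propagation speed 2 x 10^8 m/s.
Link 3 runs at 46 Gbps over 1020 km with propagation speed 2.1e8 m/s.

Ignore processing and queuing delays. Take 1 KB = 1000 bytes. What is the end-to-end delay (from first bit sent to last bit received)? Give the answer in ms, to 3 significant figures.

13.7 ms

L = 88000 bits.
Transmission delay per hop = L/R = 88000/46000000000 = 0.00191304 ms; 3 hops → 0.00573913 ms.
Propagation delays (d/s per hop): 7.6, 1.25, 4.85714 ms; sum = 13.7071 ms.
End-to-end = 13.7 ms.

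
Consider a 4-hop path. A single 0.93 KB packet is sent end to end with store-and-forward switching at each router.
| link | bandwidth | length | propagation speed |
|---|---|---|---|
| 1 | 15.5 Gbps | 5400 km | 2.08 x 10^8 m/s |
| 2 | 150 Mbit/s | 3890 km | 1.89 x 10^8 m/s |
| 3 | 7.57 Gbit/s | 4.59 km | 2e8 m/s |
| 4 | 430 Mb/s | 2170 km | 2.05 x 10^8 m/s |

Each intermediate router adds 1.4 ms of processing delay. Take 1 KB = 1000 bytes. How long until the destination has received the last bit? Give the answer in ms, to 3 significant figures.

L = 7440 bits.
Transmission delays (L/R per hop): 0.00048, 0.0496, 0.000982827, 0.0173023 ms; sum = 0.0683652 ms.
Propagation delays (d/s per hop): 25.9615, 20.582, 0.02295, 10.5854 ms; sum = 57.1519 ms.
Processing at 3 router(s): 3 × 1.4 ms = 4.2 ms.
End-to-end = 61.4 ms.

61.4 ms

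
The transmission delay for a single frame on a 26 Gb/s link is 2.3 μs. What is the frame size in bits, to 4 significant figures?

L = R × t_tx = 26000000000 b/s × 2.3e-06 s = 59800 bits.

59800 bits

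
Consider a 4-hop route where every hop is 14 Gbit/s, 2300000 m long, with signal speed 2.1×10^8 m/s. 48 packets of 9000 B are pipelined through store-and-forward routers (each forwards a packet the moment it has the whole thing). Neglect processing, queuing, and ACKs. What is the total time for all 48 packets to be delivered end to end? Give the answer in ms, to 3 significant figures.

44.1 ms

Per-hop transmission t_tx = L/R = 72000/14000000000 = 0.00514286 ms.
Per-hop propagation t_prop = 2300000/210000000 = 10.9524 ms.
Pipeline fill: first packet needs 4·t_tx to clear all hops; remaining 47 packets each add one t_tx.
Total = (4+48-1)·t_tx + 4·t_prop = 51·0.00514286 + 4·10.9524 = 44.1 ms.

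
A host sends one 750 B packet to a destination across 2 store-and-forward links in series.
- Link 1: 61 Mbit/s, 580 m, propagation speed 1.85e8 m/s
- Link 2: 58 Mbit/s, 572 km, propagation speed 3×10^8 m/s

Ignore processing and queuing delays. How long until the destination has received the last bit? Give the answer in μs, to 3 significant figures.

2110 μs

L = 750 × 8 = 6000 bits.
Transmission delays (L/R per hop): 98.3607, 103.448 μs; sum = 201.809 μs.
Propagation delays (d/s per hop): 3.13514, 1906.67 μs; sum = 1909.8 μs.
End-to-end = 2110 μs.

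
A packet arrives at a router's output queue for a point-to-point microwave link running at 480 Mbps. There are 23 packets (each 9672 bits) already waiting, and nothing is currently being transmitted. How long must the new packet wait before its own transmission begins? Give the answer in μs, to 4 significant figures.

463.5 μs

Each queued packet: L/R = 9672/480000000 = 20.15 μs.
23 queued → 463.45 μs.
Queuing delay = 463.5 μs.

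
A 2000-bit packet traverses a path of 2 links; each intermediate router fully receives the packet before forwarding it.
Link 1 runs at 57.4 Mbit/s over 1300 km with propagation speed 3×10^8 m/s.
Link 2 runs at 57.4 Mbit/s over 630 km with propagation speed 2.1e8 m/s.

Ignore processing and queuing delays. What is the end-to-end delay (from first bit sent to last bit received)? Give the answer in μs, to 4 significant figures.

7403 μs

Transmission delay per hop = L/R = 2000/57400000 = 34.8432 μs; 2 hops → 69.6864 μs.
Propagation delays (d/s per hop): 4333.33, 3000 μs; sum = 7333.33 μs.
End-to-end = 7403 μs.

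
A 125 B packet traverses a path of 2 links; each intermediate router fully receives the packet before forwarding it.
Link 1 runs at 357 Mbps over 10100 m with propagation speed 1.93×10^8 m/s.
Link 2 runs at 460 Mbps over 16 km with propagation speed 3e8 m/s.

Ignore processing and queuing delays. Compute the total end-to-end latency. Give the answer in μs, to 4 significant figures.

110.6 μs

L = 125 × 8 = 1000 bits.
Transmission delays (L/R per hop): 2.80112, 2.17391 μs; sum = 4.97503 μs.
Propagation delays (d/s per hop): 52.3316, 53.3333 μs; sum = 105.665 μs.
End-to-end = 110.6 μs.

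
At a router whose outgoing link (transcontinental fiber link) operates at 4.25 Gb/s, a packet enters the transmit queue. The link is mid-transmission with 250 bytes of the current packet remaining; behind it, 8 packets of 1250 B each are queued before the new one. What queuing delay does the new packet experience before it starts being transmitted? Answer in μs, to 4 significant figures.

19.29 μs

Each queued packet: L/R = 10000/4250000000 = 2.35294 μs.
8 queued → 18.8235 μs.
Plus remaining 2000 bits of current packet: 0.470588 μs.
Queuing delay = 19.29 μs.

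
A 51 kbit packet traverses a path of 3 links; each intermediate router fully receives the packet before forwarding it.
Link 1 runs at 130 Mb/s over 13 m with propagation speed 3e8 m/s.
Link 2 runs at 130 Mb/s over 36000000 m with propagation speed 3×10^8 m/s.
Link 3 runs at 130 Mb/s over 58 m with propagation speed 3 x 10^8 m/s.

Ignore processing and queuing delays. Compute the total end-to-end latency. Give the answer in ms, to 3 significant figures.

121 ms

L = 51000 bits.
Transmission delay per hop = L/R = 51000/130000000 = 0.392308 ms; 3 hops → 1.17692 ms.
Propagation delays (d/s per hop): 4.33333e-05, 120, 0.000193333 ms; sum = 120 ms.
End-to-end = 121 ms.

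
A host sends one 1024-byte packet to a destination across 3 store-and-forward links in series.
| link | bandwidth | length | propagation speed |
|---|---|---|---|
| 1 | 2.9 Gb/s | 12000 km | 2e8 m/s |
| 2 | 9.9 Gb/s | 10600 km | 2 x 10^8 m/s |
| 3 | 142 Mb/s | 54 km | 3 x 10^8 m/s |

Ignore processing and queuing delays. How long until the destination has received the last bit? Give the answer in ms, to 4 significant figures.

L = 1024 × 8 = 8192 bits.
Transmission delays (L/R per hop): 0.00282483, 0.000827475, 0.0576901 ms; sum = 0.0613424 ms.
Propagation delays (d/s per hop): 60, 53, 0.18 ms; sum = 113.18 ms.
End-to-end = 113.2 ms.

113.2 ms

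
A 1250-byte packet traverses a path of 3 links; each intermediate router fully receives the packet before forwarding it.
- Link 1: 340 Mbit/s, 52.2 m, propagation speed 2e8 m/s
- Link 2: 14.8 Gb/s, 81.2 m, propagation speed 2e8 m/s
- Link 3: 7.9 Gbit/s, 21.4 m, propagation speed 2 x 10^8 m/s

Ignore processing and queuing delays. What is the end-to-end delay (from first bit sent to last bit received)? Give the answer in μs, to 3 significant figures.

L = 1250 × 8 = 10000 bits.
Transmission delays (L/R per hop): 29.4118, 0.675676, 1.26582 μs; sum = 31.3533 μs.
Propagation delays (d/s per hop): 0.261, 0.406, 0.107 μs; sum = 0.774 μs.
End-to-end = 32.1 μs.

32.1 μs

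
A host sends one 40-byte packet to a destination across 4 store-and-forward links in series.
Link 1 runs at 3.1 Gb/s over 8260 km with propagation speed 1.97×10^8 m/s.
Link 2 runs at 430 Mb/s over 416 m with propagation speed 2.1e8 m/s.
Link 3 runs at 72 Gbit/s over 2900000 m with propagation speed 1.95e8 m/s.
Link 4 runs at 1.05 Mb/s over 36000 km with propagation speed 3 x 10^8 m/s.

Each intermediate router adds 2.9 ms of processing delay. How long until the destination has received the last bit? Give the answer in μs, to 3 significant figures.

L = 40 × 8 = 320 bits.
Transmission delays (L/R per hop): 0.103226, 0.744186, 0.00444444, 304.762 μs; sum = 305.614 μs.
Propagation delays (d/s per hop): 41928.9, 1.98095, 14871.8, 120000 μs; sum = 176803 μs.
Processing at 3 router(s): 3 × 2.9 ms = 8700 μs.
End-to-end = 186000 μs.

186000 μs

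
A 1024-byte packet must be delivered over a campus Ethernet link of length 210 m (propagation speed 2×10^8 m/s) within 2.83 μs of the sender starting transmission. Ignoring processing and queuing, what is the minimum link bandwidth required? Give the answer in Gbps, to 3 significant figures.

L = 8192 bits.
Propagation delay = 210 / 200000000 = 1.05 μs.
Transmission budget = 2.83 − 1.05 = 1.78 μs.
R ≥ L / t_tx = 8192 bits / 1.78e-06 s = 4.60 Gbps.

4.60 Gbps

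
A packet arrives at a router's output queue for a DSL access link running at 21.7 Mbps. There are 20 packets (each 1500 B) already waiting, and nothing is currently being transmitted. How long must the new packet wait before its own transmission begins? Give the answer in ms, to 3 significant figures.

11.1 ms

Each queued packet: L/R = 12000/21700000 = 0.552995 ms.
20 queued → 11.0599 ms.
Queuing delay = 11.1 ms.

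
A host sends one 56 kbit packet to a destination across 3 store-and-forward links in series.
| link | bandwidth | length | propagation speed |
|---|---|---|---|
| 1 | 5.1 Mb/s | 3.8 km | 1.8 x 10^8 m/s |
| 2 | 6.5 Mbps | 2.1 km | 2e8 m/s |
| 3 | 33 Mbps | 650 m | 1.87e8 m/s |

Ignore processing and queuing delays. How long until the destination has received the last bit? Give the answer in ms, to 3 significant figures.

L = 56000 bits.
Transmission delays (L/R per hop): 10.9804, 8.61538, 1.69697 ms; sum = 21.2927 ms.
Propagation delays (d/s per hop): 0.0211111, 0.0105, 0.00347594 ms; sum = 0.035087 ms.
End-to-end = 21.3 ms.

21.3 ms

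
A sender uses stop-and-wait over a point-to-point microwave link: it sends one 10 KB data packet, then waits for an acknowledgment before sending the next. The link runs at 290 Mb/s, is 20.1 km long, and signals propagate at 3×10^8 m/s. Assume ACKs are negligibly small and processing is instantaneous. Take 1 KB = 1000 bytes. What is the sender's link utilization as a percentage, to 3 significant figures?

67.3 %

t_tx = L/R = 80000/290000000 = 0.000275862 s.
t_prop = 20100/300000000 = 6.7e-05 s; RTT = 0.000134 s.
Cycle = t_tx + RTT = 0.000409862 s.
Utilization = t_tx / cycle = 0.000275862/0.000409862 = 67.3 %.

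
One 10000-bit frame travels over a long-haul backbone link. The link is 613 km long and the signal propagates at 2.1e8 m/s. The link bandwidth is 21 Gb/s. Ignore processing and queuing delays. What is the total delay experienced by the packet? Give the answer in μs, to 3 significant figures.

2920 μs

Transmission delay = L/R = 10000 / 21000000000 = 0.47619 μs.
Propagation delay = d/s = 613000 m / 210000000 m/s = 2919.05 μs.
Total = 2920 μs.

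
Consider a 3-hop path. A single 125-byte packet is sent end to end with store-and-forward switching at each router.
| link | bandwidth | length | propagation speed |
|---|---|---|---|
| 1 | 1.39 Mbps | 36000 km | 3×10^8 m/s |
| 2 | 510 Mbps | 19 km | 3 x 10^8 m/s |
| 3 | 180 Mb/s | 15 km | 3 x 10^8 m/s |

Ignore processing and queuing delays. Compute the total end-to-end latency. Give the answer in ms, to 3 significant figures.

121 ms

L = 125 × 8 = 1000 bits.
Transmission delays (L/R per hop): 0.719424, 0.00196078, 0.00555556 ms; sum = 0.726941 ms.
Propagation delays (d/s per hop): 120, 0.0633333, 0.05 ms; sum = 120.113 ms.
End-to-end = 121 ms.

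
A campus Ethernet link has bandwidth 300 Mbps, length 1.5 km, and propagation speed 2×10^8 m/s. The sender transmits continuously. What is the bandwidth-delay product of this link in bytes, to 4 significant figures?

281.3 bytes

Propagation delay = 1500 / 200000000 = 7.5e-06 s.
BDP = R × t_prop = 300000000 × 7.5e-06 = 2250 bits.
In bytes: 2250/8 = 281.3 bytes.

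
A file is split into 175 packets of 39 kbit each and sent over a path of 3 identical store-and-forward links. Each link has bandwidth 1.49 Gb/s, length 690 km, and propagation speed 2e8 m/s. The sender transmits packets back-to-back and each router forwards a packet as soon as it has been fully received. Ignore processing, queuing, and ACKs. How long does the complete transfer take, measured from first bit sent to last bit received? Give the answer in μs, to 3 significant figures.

15000 μs

Per-hop transmission t_tx = L/R = 39000/1490000000 = 26.1745 μs.
Per-hop propagation t_prop = 690000/200000000 = 3450 μs.
Pipeline fill: first packet needs 3·t_tx to clear all hops; remaining 174 packets each add one t_tx.
Total = (3+175-1)·t_tx + 3·t_prop = 177·26.1745 + 3·3450 = 15000 μs.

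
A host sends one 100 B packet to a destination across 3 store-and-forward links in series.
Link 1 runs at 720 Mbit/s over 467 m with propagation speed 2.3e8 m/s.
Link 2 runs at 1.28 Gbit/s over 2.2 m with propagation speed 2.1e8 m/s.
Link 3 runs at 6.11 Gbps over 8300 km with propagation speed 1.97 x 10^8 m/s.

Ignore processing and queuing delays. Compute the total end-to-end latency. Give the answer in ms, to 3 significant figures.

L = 100 × 8 = 800 bits.
Transmission delays (L/R per hop): 0.00111111, 0.000625, 0.000130933 ms; sum = 0.00186704 ms.
Propagation delays (d/s per hop): 0.00203043, 1.04762e-05, 42.132 ms; sum = 42.134 ms.
End-to-end = 42.1 ms.

42.1 ms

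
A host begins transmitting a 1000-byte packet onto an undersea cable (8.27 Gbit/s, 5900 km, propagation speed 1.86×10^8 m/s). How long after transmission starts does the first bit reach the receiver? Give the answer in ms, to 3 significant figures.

31.7 ms

First bit experiences only propagation delay: d/s = 5900000/186000000 = 31.7 ms.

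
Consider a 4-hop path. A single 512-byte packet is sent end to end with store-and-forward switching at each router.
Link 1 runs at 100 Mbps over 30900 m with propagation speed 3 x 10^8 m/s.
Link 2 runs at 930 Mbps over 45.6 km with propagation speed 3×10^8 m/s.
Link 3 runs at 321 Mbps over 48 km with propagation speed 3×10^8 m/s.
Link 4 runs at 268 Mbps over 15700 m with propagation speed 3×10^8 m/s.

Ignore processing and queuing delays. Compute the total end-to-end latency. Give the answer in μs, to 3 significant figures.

L = 512 × 8 = 4096 bits.
Transmission delays (L/R per hop): 40.96, 4.4043, 12.7601, 15.2836 μs; sum = 73.408 μs.
Propagation delays (d/s per hop): 103, 152, 160, 52.3333 μs; sum = 467.333 μs.
End-to-end = 541 μs.

541 μs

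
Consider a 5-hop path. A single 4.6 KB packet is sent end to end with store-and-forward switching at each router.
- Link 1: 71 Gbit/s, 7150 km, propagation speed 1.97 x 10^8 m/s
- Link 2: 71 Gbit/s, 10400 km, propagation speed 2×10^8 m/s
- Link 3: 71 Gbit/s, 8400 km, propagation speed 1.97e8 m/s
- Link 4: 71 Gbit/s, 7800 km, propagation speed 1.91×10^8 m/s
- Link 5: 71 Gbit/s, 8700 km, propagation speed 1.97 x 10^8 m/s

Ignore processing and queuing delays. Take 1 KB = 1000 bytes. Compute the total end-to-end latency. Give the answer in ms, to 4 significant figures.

215.9 ms

L = 36800 bits.
Transmission delay per hop = L/R = 36800/71000000000 = 0.00051831 ms; 5 hops → 0.00259155 ms.
Propagation delays (d/s per hop): 36.2944, 52, 42.6396, 40.8377, 44.1624 ms; sum = 215.934 ms.
End-to-end = 215.9 ms.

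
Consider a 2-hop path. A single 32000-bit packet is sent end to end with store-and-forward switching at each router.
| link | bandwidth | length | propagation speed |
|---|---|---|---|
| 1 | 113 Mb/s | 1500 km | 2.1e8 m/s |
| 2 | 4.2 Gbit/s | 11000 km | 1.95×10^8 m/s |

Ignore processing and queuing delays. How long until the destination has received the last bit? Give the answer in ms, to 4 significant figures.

63.84 ms

Transmission delays (L/R per hop): 0.283186, 0.00761905 ms; sum = 0.290805 ms.
Propagation delays (d/s per hop): 7.14286, 56.4103 ms; sum = 63.5531 ms.
End-to-end = 63.84 ms.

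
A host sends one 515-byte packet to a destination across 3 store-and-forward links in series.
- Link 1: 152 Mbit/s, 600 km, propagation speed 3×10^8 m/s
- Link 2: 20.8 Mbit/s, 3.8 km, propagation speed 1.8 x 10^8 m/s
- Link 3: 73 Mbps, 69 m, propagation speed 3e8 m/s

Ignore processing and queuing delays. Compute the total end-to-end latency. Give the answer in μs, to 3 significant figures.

2300 μs

L = 515 × 8 = 4120 bits.
Transmission delays (L/R per hop): 27.1053, 198.077, 56.4384 μs; sum = 281.621 μs.
Propagation delays (d/s per hop): 2000, 21.1111, 0.23 μs; sum = 2021.34 μs.
End-to-end = 2300 μs.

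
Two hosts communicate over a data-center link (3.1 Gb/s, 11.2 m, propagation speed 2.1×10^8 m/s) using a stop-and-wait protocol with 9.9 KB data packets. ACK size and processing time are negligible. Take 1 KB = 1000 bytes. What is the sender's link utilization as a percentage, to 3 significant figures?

99.6 %

t_tx = L/R = 79200/3100000000 = 2.55484e-05 s.
t_prop = 11.2/210000000 = 5.33333e-08 s; RTT = 1.06667e-07 s.
Cycle = t_tx + RTT = 2.56551e-05 s.
Utilization = t_tx / cycle = 2.55484e-05/2.56551e-05 = 99.6 %.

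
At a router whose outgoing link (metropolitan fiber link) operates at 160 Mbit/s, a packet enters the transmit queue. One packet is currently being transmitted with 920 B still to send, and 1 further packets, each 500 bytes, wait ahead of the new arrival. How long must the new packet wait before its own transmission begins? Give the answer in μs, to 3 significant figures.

71.0 μs

Each queued packet: L/R = 4000/160000000 = 25 μs.
1 queued → 25 μs.
Plus remaining 7360 bits of current packet: 46 μs.
Queuing delay = 71.0 μs.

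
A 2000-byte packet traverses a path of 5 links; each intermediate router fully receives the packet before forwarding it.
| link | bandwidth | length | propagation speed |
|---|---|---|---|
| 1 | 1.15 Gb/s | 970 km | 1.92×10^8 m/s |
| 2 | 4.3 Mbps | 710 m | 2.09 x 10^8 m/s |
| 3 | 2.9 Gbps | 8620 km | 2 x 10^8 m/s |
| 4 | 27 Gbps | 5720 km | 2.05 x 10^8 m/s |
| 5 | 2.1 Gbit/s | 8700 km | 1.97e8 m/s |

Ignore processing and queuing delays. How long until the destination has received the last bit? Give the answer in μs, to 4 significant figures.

124000 μs

L = 2000 × 8 = 16000 bits.
Transmission delays (L/R per hop): 13.913, 3720.93, 5.51724, 0.592593, 7.61905 μs; sum = 3748.57 μs.
Propagation delays (d/s per hop): 5052.08, 3.39713, 43100, 27902.4, 44162.4 μs; sum = 120220 μs.
End-to-end = 124000 μs.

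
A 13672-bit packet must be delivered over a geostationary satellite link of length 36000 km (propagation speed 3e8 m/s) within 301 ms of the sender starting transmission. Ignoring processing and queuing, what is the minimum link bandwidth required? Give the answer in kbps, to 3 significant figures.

75.5 kbps

Propagation delay = 36000000 / 300000000 = 120 ms.
Transmission budget = 301 − 120 = 181 ms.
R ≥ L / t_tx = 13672 bits / 0.181 s = 75.5 kbps.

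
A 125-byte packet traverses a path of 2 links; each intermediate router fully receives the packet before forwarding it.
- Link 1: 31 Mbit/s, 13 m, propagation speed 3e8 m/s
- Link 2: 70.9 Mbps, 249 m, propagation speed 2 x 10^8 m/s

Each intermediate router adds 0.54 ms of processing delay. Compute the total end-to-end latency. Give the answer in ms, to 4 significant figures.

L = 125 × 8 = 1000 bits.
Transmission delays (L/R per hop): 0.0322581, 0.0141044 ms; sum = 0.0463624 ms.
Propagation delays (d/s per hop): 4.33333e-05, 0.001245 ms; sum = 0.00128833 ms.
Processing at 1 router(s): 1 × 0.54 ms = 0.54 ms.
End-to-end = 0.5877 ms.

0.5877 ms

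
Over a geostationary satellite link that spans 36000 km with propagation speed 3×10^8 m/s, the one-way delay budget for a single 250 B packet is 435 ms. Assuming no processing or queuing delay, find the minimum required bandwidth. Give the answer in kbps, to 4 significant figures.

6.349 kbps

L = 2000 bits.
Propagation delay = 36000000 / 300000000 = 120 ms.
Transmission budget = 435 − 120 = 315 ms.
R ≥ L / t_tx = 2000 bits / 0.315 s = 6.349 kbps.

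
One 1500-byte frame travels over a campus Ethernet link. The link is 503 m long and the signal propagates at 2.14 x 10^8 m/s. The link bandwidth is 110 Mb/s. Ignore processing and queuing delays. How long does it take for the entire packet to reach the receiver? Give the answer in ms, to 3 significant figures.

L = 1500 × 8 = 12000 bits.
Transmission delay = L/R = 12000 / 110000000 = 0.109091 ms.
Propagation delay = d/s = 503 m / 214000000 m/s = 0.00235047 ms.
Total = 0.111 ms.

0.111 ms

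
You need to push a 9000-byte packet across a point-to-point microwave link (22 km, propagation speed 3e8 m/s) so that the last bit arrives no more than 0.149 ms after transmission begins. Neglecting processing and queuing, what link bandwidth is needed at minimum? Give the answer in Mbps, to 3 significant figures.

L = 72000 bits.
Propagation delay = 22000 / 300000000 = 0.0733333 ms.
Transmission budget = 0.149 − 0.0733333 = 0.0756667 ms.
R ≥ L / t_tx = 72000 bits / 7.56667e-05 s = 952 Mbps.

952 Mbps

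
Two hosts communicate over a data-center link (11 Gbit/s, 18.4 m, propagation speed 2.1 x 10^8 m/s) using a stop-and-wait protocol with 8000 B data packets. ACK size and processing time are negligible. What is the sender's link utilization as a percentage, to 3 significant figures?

t_tx = L/R = 64000/11000000000 = 5.81818e-06 s.
t_prop = 18.4/210000000 = 8.7619e-08 s; RTT = 1.75238e-07 s.
Cycle = t_tx + RTT = 5.99342e-06 s.
Utilization = t_tx / cycle = 5.81818e-06/5.99342e-06 = 97.1 %.

97.1 %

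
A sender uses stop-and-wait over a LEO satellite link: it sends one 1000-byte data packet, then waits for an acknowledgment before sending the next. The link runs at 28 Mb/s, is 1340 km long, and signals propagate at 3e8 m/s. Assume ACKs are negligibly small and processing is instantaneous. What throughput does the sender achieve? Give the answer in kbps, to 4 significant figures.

867.8 kbps

t_tx = L/R = 8000/28000000 = 0.000285714 s.
t_prop = 1340000/300000000 = 0.00446667 s; RTT = 0.00893333 s.
Cycle = t_tx + RTT = 0.00921905 s.
Throughput = L / cycle = 8000 / 0.00921905 = 867.8 kbps.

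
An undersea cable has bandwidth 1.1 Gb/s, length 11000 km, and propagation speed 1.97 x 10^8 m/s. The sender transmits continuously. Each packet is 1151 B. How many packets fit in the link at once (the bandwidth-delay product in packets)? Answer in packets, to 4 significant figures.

6670 packets

Propagation delay = 11000000 / 197000000 = 0.0558376 s.
BDP = R × t_prop = 1100000000 × 0.0558376 = 61421300 bits.
In packets of 9208 bits: 6670 packets.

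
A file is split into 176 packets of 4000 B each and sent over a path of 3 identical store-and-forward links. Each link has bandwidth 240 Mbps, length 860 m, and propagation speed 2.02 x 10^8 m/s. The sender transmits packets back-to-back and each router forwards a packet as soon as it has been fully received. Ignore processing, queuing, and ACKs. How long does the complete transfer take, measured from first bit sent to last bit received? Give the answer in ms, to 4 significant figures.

23.75 ms

Per-hop transmission t_tx = L/R = 32000/240000000 = 0.133333 ms.
Per-hop propagation t_prop = 860/202000000 = 0.00425743 ms.
Pipeline fill: first packet needs 3·t_tx to clear all hops; remaining 175 packets each add one t_tx.
Total = (3+176-1)·t_tx + 3·t_prop = 178·0.133333 + 3·0.00425743 = 23.75 ms.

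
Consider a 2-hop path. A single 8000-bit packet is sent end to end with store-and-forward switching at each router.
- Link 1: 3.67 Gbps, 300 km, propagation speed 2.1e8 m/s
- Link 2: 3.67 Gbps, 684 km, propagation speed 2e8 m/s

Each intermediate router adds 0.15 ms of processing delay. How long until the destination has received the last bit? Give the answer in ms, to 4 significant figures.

5.003 ms

Transmission delay per hop = L/R = 8000/3670000000 = 0.00217984 ms; 2 hops → 0.00435967 ms.
Propagation delays (d/s per hop): 1.42857, 3.42 ms; sum = 4.84857 ms.
Processing at 1 router(s): 1 × 0.15 ms = 0.15 ms.
End-to-end = 5.003 ms.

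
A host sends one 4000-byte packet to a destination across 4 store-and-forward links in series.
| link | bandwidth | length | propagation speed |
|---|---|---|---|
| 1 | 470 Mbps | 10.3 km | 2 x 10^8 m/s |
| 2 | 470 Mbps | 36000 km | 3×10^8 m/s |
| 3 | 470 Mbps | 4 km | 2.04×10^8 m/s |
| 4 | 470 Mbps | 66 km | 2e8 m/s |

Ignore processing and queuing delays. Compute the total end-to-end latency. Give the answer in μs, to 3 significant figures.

121000 μs

L = 4000 × 8 = 32000 bits.
Transmission delay per hop = L/R = 32000/470000000 = 68.0851 μs; 4 hops → 272.34 μs.
Propagation delays (d/s per hop): 51.5, 120000, 19.6078, 330 μs; sum = 120401 μs.
End-to-end = 121000 μs.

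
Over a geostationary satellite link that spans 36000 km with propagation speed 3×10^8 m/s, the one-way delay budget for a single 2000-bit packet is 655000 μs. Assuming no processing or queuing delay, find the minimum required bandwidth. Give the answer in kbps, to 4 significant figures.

3.738 kbps

Propagation delay = 36000000 / 300000000 = 120000 μs.
Transmission budget = 655000 − 120000 = 535000 μs.
R ≥ L / t_tx = 2000 bits / 0.535 s = 3.738 kbps.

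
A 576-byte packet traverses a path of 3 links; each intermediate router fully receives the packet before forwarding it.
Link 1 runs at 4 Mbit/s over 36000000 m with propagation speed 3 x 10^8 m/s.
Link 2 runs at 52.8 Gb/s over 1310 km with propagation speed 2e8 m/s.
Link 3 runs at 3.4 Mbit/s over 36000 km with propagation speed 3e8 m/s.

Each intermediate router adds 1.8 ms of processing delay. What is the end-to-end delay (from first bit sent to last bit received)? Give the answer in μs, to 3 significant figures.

L = 576 × 8 = 4608 bits.
Transmission delays (L/R per hop): 1152, 0.0872727, 1355.29 μs; sum = 2507.38 μs.
Propagation delays (d/s per hop): 120000, 6550, 120000 μs; sum = 246550 μs.
Processing at 2 router(s): 2 × 1.8 ms = 3600 μs.
End-to-end = 253000 μs.

253000 μs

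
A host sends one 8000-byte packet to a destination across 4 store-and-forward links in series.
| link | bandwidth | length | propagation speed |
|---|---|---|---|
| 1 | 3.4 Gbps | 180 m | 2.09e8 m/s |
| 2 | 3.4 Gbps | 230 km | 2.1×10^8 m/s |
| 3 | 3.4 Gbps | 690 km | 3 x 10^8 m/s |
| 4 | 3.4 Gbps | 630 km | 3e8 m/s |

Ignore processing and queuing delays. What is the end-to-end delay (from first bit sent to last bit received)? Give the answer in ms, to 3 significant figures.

5.57 ms

L = 8000 × 8 = 64000 bits.
Transmission delay per hop = L/R = 64000/3400000000 = 0.0188235 ms; 4 hops → 0.0752941 ms.
Propagation delays (d/s per hop): 0.000861244, 1.09524, 2.3, 2.1 ms; sum = 5.4961 ms.
End-to-end = 5.57 ms.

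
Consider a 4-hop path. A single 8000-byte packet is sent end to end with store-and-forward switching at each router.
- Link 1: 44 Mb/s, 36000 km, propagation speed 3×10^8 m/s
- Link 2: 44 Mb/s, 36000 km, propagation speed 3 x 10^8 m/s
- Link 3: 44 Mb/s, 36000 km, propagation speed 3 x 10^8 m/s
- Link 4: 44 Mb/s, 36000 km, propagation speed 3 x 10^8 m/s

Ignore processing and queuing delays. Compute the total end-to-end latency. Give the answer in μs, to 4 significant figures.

L = 8000 × 8 = 64000 bits.
Transmission delay per hop = L/R = 64000/44000000 = 1454.55 μs; 4 hops → 5818.18 μs.
Propagation delays (d/s per hop): 120000, 120000, 120000, 120000 μs; sum = 480000 μs.
End-to-end = 485800 μs.

485800 μs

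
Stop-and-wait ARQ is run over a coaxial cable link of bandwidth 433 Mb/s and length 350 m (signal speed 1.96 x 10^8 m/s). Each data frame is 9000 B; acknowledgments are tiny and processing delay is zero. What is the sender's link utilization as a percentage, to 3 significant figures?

97.9 %

t_tx = L/R = 72000/433000000 = 0.000166282 s.
t_prop = 350/196000000 = 1.78571e-06 s; RTT = 3.57143e-06 s.
Cycle = t_tx + RTT = 0.000169853 s.
Utilization = t_tx / cycle = 0.000166282/0.000169853 = 97.9 %.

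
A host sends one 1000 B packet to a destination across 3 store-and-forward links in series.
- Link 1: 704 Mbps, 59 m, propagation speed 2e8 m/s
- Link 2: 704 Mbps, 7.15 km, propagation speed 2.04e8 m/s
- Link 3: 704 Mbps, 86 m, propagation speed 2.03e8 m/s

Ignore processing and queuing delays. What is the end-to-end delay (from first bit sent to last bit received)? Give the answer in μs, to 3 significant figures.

L = 1000 × 8 = 8000 bits.
Transmission delay per hop = L/R = 8000/704000000 = 11.3636 μs; 3 hops → 34.0909 μs.
Propagation delays (d/s per hop): 0.295, 35.049, 0.423645 μs; sum = 35.7677 μs.
End-to-end = 69.9 μs.

69.9 μs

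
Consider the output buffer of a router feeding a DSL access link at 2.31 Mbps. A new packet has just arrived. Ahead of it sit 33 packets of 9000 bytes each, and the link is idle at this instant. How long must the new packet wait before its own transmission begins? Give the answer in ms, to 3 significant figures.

Each queued packet: L/R = 72000/2310000 = 31.1688 ms.
33 queued → 1028.57 ms.
Queuing delay = 1030 ms.

1030 ms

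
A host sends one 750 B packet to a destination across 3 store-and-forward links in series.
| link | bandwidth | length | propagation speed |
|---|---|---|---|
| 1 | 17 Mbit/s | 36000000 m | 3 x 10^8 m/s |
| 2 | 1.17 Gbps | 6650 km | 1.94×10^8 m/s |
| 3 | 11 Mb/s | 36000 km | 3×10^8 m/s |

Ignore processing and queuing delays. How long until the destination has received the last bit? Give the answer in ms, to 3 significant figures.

L = 750 × 8 = 6000 bits.
Transmission delays (L/R per hop): 0.352941, 0.00512821, 0.545455 ms; sum = 0.903524 ms.
Propagation delays (d/s per hop): 120, 34.2784, 120 ms; sum = 274.278 ms.
End-to-end = 275 ms.

275 ms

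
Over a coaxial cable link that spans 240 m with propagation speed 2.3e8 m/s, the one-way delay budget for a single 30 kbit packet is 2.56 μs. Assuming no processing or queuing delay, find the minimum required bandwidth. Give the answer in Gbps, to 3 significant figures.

19.8 Gbps

Propagation delay = 240 / 2.3e+08 = 1.04348 μs.
Transmission budget = 2.56 − 1.04348 = 1.51652 μs.
R ≥ L / t_tx = 30000 bits / 1.51652e-06 s = 19.8 Gbps.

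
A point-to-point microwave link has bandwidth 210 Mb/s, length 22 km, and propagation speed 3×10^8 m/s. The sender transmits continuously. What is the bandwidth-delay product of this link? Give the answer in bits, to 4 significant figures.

15400 bits

Propagation delay = 22000 / 300000000 = 7.33333e-05 s.
BDP = R × t_prop = 210000000 × 7.33333e-05 = 15400 bits.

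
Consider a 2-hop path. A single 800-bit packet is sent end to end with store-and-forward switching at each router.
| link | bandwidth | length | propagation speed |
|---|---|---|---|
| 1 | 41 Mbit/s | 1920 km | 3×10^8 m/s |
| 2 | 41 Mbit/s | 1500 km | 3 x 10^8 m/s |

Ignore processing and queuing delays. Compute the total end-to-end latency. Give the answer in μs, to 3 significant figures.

11400 μs

Transmission delay per hop = L/R = 800/41000000 = 19.5122 μs; 2 hops → 39.0244 μs.
Propagation delays (d/s per hop): 6400, 5000 μs; sum = 11400 μs.
End-to-end = 11400 μs.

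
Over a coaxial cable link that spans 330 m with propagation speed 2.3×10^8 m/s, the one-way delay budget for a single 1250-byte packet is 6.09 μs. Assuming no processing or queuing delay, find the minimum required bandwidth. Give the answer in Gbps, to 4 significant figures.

2.148 Gbps

L = 10000 bits.
Propagation delay = 330 / 2.3e+08 = 1.43478 μs.
Transmission budget = 6.09 − 1.43478 = 4.65522 μs.
R ≥ L / t_tx = 10000 bits / 4.65522e-06 s = 2.148 Gbps.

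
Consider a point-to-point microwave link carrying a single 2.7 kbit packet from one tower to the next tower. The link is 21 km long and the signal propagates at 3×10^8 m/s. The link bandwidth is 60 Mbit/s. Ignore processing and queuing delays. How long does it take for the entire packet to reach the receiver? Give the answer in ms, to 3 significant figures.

L = 2700 bits.
Transmission delay = L/R = 2700 / 60000000 = 0.045 ms.
Propagation delay = d/s = 21000 m / 300000000 m/s = 0.07 ms.
Total = 0.115 ms.

0.115 ms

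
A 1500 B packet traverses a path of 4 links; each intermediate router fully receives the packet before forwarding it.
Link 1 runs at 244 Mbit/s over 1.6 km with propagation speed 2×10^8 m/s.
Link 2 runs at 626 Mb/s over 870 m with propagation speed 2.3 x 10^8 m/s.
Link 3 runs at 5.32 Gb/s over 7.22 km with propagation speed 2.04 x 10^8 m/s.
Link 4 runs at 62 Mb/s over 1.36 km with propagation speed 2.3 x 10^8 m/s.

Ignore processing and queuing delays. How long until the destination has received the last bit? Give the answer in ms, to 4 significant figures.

0.3172 ms

L = 1500 × 8 = 12000 bits.
Transmission delays (L/R per hop): 0.0491803, 0.0191693, 0.00225564, 0.193548 ms; sum = 0.264154 ms.
Propagation delays (d/s per hop): 0.008, 0.00378261, 0.0353922, 0.00591304 ms; sum = 0.0530878 ms.
End-to-end = 0.3172 ms.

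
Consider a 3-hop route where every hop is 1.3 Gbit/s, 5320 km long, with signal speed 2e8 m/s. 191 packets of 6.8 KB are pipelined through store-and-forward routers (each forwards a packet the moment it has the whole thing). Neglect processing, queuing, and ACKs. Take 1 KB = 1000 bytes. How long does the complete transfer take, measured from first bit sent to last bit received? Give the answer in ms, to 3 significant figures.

87.9 ms

Per-hop transmission t_tx = L/R = 54400/1300000000 = 0.0418462 ms.
Per-hop propagation t_prop = 5320000/200000000 = 26.6 ms.
Pipeline fill: first packet needs 3·t_tx to clear all hops; remaining 190 packets each add one t_tx.
Total = (3+191-1)·t_tx + 3·t_prop = 193·0.0418462 + 3·26.6 = 87.9 ms.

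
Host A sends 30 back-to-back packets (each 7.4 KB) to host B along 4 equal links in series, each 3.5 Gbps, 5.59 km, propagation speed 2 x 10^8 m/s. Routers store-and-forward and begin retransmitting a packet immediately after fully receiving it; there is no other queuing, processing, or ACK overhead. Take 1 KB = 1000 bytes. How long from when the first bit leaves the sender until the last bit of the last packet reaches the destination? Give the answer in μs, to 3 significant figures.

670 μs

Per-hop transmission t_tx = L/R = 59200/3500000000 = 16.9143 μs.
Per-hop propagation t_prop = 5590/200000000 = 27.95 μs.
Pipeline fill: first packet needs 4·t_tx to clear all hops; remaining 29 packets each add one t_tx.
Total = (4+30-1)·t_tx + 4·t_prop = 33·16.9143 + 4·27.95 = 670 μs.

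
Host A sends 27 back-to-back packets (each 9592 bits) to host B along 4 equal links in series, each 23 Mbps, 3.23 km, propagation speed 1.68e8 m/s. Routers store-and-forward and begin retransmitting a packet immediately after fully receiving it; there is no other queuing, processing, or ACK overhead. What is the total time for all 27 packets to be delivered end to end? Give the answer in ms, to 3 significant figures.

12.6 ms

Per-hop transmission t_tx = L/R = 9592/23000000 = 0.417043 ms.
Per-hop propagation t_prop = 3230/168000000 = 0.0192262 ms.
Pipeline fill: first packet needs 4·t_tx to clear all hops; remaining 26 packets each add one t_tx.
Total = (4+27-1)·t_tx + 4·t_prop = 30·0.417043 + 4·0.0192262 = 12.6 ms.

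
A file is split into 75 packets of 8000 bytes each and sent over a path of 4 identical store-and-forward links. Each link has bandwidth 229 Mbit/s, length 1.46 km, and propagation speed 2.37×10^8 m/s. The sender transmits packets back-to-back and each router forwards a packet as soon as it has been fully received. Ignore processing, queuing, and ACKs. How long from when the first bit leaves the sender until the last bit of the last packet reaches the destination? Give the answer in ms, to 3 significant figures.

21.8 ms

Per-hop transmission t_tx = L/R = 64000/229000000 = 0.279476 ms.
Per-hop propagation t_prop = 1460/237000000 = 0.00616034 ms.
Pipeline fill: first packet needs 4·t_tx to clear all hops; remaining 74 packets each add one t_tx.
Total = (4+75-1)·t_tx + 4·t_prop = 78·0.279476 + 4·0.00616034 = 21.8 ms.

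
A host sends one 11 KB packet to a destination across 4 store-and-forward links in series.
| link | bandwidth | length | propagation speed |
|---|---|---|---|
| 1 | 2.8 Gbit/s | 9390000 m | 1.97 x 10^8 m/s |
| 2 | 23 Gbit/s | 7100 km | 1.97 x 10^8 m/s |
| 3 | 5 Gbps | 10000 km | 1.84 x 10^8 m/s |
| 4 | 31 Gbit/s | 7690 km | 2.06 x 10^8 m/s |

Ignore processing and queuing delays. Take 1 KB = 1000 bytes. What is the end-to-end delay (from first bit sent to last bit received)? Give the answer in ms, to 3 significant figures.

L = 88000 bits.
Transmission delays (L/R per hop): 0.0314286, 0.00382609, 0.0176, 0.00283871 ms; sum = 0.0556934 ms.
Propagation delays (d/s per hop): 47.665, 36.0406, 54.3478, 37.3301 ms; sum = 175.384 ms.
End-to-end = 175 ms.

175 ms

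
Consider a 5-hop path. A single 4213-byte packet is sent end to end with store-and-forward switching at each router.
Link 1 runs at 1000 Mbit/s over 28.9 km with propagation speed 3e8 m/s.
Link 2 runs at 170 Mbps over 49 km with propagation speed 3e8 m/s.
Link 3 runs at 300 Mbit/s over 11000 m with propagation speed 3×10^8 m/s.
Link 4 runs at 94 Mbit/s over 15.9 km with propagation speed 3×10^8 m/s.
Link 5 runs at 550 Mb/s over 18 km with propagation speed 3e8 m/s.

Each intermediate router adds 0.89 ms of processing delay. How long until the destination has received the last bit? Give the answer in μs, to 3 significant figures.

L = 4213 × 8 = 33704 bits.
Transmission delays (L/R per hop): 33.704, 198.259, 112.347, 358.553, 61.28 μs; sum = 764.143 μs.
Propagation delays (d/s per hop): 96.3333, 163.333, 36.6667, 53, 60 μs; sum = 409.333 μs.
Processing at 4 router(s): 4 × 0.89 ms = 3560 μs.
End-to-end = 4730 μs.

4730 μs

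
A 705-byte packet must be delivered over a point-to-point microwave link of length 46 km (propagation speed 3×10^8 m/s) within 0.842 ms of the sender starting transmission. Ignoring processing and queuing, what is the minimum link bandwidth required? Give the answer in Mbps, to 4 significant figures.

L = 5640 bits.
Propagation delay = 46000 / 300000000 = 0.153333 ms.
Transmission budget = 0.842 − 0.153333 = 0.688667 ms.
R ≥ L / t_tx = 5640 bits / 0.000688667 s = 8.190 Mbps.

8.190 Mbps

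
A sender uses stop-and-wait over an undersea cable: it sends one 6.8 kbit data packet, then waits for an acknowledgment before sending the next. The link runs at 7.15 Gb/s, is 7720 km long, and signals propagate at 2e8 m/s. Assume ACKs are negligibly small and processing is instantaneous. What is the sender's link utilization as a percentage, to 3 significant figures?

0.00123 %

t_tx = L/R = 6800/7150000000 = 9.51049e-07 s.
t_prop = 7720000/200000000 = 0.0386 s; RTT = 0.0772 s.
Cycle = t_tx + RTT = 0.077201 s.
Utilization = t_tx / cycle = 9.51049e-07/0.077201 = 0.00123 %.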